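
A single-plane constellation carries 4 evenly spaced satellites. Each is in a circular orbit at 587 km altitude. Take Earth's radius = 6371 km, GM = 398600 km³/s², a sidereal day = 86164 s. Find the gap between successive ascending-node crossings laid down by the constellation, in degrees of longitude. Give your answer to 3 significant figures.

6.03°

Semi-major axis a = 6371 + 587 = 6958 km. Period T = 2π√(a³/μ) = 2π√(6958³/398600) = 5776.1 s = 96.27 min.
Single-satellite node shift = (5776.1/86164) × 360° = 24.13°.
With 4 satellites evenly phased, successive equator crossings are 24.13/4 = 6.033° apart.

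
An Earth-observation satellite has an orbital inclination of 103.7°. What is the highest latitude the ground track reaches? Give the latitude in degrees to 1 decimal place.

76.3°

Retrograde orbit: the ground track reaches ±(180° − i) = ±(180 − 103.7) = ±76.3°.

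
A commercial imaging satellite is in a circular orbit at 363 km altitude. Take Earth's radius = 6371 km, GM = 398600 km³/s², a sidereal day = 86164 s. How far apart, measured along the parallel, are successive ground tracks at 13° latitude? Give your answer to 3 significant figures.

2490 km

Semi-major axis a = 6371 + 363 = 6734 km. Period T = 2π√(a³/μ) = 2π√(6734³/398600) = 5499.5 s = 91.66 min.
Node shift per orbit = (5499.5/86164) × 360° = 22.98°.
Equatorial spacing = 22.98 × 111.2 km/° = 2555 km.
At 13° latitude, spacing = 2555 × cos(13°) = 2489 km.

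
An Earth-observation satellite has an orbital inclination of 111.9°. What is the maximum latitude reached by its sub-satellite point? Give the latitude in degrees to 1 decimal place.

68.1°

Retrograde orbit: the ground track reaches ±(180° − i) = ±(180 − 111.9) = ±68.1°.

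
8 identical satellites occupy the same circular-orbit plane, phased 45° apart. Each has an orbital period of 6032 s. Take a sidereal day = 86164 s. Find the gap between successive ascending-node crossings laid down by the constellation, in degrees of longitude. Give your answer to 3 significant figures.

3.15°

Single-satellite node shift = (6032.0/86164) × 360° = 25.20°.
With 8 satellites evenly phased, successive equator crossings are 25.20/8 = 3.150° apart.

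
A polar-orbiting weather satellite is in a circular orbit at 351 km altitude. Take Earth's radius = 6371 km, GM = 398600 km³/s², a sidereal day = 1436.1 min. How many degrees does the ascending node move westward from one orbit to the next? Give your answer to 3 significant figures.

22.9°

Semi-major axis a = 6371 + 351 = 6722 km. Period T = 2π√(a³/μ) = 2π√(6722³/398600) = 5484.8 s = 91.41 min.
During one orbit Earth rotates (5484.8 / 86166) × 360° = 22.92°.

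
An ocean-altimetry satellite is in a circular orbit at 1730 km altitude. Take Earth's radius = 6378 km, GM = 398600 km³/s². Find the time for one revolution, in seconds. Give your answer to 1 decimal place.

Semi-major axis a = 6378 + 1730 = 8108 km. Period T = 2π√(a³/μ) = 2π√(8108³/398600) = 7265.8 s = 121.10 min.

7265.8 seconds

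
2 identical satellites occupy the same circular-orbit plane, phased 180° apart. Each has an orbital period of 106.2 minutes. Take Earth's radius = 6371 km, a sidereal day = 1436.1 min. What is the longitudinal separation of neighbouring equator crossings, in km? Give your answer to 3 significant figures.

T = 106.2 min = 6372.0 s.
Single-satellite node shift = (6372.0/86166) × 360° = 26.62°.
With 2 satellites evenly phased, successive equator crossings are 26.62/2 = 13.311° apart.
That is 13.311 × 111.2 = 1480 km at the equator.

1480 km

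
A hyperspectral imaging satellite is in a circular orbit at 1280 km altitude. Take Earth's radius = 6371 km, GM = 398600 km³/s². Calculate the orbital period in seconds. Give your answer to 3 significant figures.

6660 seconds

Semi-major axis a = 6371 + 1280 = 7651 km. Period T = 2π√(a³/μ) = 2π√(7651³/398600) = 6660.2 s = 111.00 min.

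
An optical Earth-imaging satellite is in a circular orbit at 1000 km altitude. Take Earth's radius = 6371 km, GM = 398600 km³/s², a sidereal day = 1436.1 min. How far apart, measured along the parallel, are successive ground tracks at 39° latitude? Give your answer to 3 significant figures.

2270 km

Semi-major axis a = 6371 + 1000 = 7371 km. Period T = 2π√(a³/μ) = 2π√(7371³/398600) = 6298.0 s = 104.97 min.
Node shift per orbit = (6298.0/86166) × 360° = 26.31°.
Equatorial spacing = 26.31 × 111.2 km/° = 2926 km.
At 39° latitude, spacing = 2926 × cos(39°) = 2274 km.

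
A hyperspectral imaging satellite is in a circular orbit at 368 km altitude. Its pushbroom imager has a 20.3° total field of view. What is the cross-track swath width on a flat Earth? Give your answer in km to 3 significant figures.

Half-angle = 20.3°/2 = 10.15°.
Swath width ≈ 2h·tan(θ/2) = 2 × 368 × tan(10.15°) = 131.8 km.

132 km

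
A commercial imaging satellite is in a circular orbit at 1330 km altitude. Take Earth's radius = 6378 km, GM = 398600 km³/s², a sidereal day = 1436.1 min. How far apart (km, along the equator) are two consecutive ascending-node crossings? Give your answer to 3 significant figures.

3130 km

Semi-major axis a = 6378 + 1330 = 7708 km. Period T = 2π√(a³/μ) = 2π√(7708³/398600) = 6734.8 s = 112.25 min.
During one orbit Earth rotates (6734.8 / 86166) × 360° = 28.14°.
At the equator that is 28.14° × (2π·6378/360) km/° = 28.14 × 111.3 = 3132 km.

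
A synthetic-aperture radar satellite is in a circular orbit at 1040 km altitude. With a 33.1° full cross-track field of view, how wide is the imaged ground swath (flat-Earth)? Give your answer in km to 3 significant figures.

Half-angle = 33.1°/2 = 16.55°.
Swath width ≈ 2h·tan(θ/2) = 2 × 1040 × tan(16.55°) = 618.1 km.

618 km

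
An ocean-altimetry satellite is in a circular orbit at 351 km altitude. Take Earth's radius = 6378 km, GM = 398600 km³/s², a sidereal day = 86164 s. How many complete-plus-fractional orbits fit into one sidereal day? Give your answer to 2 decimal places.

15.69

Semi-major axis a = 6378 + 351 = 6729 km. Period T = 2π√(a³/μ) = 2π√(6729³/398600) = 5493.3 s = 91.56 min.
Orbits per sidereal day = 86164 / 5493.3 = 15.685.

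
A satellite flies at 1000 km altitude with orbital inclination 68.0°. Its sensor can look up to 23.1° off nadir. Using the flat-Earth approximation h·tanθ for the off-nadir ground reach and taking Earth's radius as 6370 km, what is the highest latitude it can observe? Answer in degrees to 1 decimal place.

For a prograde orbit the ground track reaches latitude ±i = ±68.0°.
Sensor half-swath on the ground ≈ 1000·tan(23.1°) = 427 km = 3.84° of latitude.
Maximum observable latitude ≈ 68.0 + 3.84 = 71.8°.

71.8°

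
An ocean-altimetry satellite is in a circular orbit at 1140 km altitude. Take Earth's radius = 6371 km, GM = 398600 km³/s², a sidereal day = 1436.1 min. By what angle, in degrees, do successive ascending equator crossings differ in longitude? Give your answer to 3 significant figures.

27.1°

Semi-major axis a = 6371 + 1140 = 7511 km. Period T = 2π√(a³/μ) = 2π√(7511³/398600) = 6478.3 s = 107.97 min.
During one orbit Earth rotates (6478.3 / 86166) × 360° = 27.07°.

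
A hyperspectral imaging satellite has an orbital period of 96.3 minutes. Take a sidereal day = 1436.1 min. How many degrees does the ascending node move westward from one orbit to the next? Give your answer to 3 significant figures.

24.1°

T = 96.3 min = 5778.0 s.
During one orbit Earth rotates (5778.0 / 86166) × 360° = 24.14°.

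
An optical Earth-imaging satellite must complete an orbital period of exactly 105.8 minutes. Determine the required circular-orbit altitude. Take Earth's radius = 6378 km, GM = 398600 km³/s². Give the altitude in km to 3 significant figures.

T = 105.8 min = 6348.0 s.
From T = 2π√(a³/μ): a = (μ T²/4π²)^(1/3) = (398600 × 6348.0² / 4π²)^(1/3) = 7410 km.
Altitude h = a − R = 7410 − 6378 = 1032 km.

1030 km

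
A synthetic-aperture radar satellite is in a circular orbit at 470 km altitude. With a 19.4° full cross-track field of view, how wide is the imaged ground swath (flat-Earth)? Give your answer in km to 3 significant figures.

161 km

Half-angle = 19.4°/2 = 9.7°.
Swath width ≈ 2h·tan(θ/2) = 2 × 470 × tan(9.7°) = 160.7 km.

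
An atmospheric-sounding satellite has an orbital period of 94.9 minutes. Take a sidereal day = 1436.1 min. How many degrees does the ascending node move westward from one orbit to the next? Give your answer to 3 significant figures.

23.8°

T = 94.9 min = 5694.0 s.
During one orbit Earth rotates (5694.0 / 86166) × 360° = 23.79°.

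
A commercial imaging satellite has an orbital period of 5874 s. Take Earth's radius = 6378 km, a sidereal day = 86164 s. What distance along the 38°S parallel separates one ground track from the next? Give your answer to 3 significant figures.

Node shift per orbit = (5874.0/86164) × 360° = 24.54°.
Equatorial spacing = 24.54 × 111.3 km/° = 2732 km.
At 38° latitude, spacing = 2732 × cos(38°) = 2153 km.

2150 km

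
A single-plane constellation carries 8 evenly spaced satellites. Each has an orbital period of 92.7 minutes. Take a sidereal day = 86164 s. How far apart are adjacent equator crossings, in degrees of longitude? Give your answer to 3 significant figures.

2.90°

T = 92.7 min = 5562.0 s.
Single-satellite node shift = (5562.0/86164) × 360° = 23.24°.
With 8 satellites evenly phased, successive equator crossings are 23.24/8 = 2.905° apart.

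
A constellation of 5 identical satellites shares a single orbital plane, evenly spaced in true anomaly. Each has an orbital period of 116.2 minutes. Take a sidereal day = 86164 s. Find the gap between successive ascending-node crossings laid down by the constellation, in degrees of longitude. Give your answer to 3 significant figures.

5.83°

T = 116.2 min = 6972.0 s.
Single-satellite node shift = (6972.0/86164) × 360° = 29.13°.
With 5 satellites evenly phased, successive equator crossings are 29.13/5 = 5.826° apart.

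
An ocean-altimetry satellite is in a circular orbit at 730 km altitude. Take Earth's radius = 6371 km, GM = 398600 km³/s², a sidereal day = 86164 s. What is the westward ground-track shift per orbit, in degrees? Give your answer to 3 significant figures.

24.9°

Semi-major axis a = 6371 + 730 = 7101 km. Period T = 2π√(a³/μ) = 2π√(7101³/398600) = 5955.1 s = 99.25 min.
During one orbit Earth rotates (5955.1 / 86164) × 360° = 24.88°.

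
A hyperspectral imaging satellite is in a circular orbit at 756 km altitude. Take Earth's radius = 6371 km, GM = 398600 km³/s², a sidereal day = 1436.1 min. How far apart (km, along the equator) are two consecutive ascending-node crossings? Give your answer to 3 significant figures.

2780 km

Semi-major axis a = 6371 + 756 = 7127 km. Period T = 2π√(a³/μ) = 2π√(7127³/398600) = 5987.9 s = 99.80 min.
During one orbit Earth rotates (5987.9 / 86166) × 360° = 25.02°.
At the equator that is 25.02° × (2π·6371/360) km/° = 25.02 × 111.2 = 2782 km.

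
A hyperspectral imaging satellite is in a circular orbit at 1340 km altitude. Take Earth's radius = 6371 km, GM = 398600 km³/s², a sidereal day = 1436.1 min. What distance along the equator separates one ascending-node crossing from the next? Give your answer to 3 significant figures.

3130 km

Semi-major axis a = 6371 + 1340 = 7711 km. Period T = 2π√(a³/μ) = 2π√(7711³/398600) = 6738.7 s = 112.31 min.
During one orbit Earth rotates (6738.7 / 86166) × 360° = 28.15°.
At the equator that is 28.15° × (2π·6371/360) km/° = 28.15 × 111.2 = 3131 km.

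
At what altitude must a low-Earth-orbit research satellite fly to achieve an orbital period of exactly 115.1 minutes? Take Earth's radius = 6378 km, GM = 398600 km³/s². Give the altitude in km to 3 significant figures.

1460 km

T = 115.1 min = 6906.0 s.
From T = 2π√(a³/μ): a = (μ T²/4π²)^(1/3) = (398600 × 6906.0² / 4π²)^(1/3) = 7838 km.
Altitude h = a − R = 7838 − 6378 = 1460 km.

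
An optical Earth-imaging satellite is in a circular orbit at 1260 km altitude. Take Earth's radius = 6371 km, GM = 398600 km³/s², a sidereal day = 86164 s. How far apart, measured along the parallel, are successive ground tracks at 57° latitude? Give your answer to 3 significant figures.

Semi-major axis a = 6371 + 1260 = 7631 km. Period T = 2π√(a³/μ) = 2π√(7631³/398600) = 6634.1 s = 110.57 min.
Node shift per orbit = (6634.1/86164) × 360° = 27.72°.
Equatorial spacing = 27.72 × 111.2 km/° = 3082 km.
At 57° latitude, spacing = 3082 × cos(57°) = 1679 km.

1680 km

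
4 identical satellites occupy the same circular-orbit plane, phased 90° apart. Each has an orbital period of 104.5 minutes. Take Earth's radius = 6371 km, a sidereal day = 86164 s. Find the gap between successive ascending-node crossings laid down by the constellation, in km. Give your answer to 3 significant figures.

728 km

T = 104.5 min = 6270.0 s.
Single-satellite node shift = (6270.0/86164) × 360° = 26.20°.
With 4 satellites evenly phased, successive equator crossings are 26.20/4 = 6.549° apart.
That is 6.549 × 111.2 = 728 km at the equator.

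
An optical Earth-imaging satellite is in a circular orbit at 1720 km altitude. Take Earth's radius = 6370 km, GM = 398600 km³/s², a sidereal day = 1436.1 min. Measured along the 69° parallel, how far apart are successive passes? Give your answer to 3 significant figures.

Semi-major axis a = 6370 + 1720 = 8090 km. Period T = 2π√(a³/μ) = 2π√(8090³/398600) = 7241.6 s = 120.69 min.
Node shift per orbit = (7241.6/86166) × 360° = 30.26°.
Equatorial spacing = 30.26 × 111.2 km/° = 3364 km.
At 69° latitude, spacing = 3364 × cos(69°) = 1205 km.

1210 km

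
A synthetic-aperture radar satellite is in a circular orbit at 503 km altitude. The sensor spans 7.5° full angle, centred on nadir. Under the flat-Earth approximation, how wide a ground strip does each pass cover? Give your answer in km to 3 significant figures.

65.9 km

Half-angle = 7.5°/2 = 3.75°.
Swath width ≈ 2h·tan(θ/2) = 2 × 503 × tan(3.75°) = 65.9 km.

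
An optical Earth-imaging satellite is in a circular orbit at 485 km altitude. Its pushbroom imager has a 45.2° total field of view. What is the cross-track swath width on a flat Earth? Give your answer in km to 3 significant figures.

404 km

Half-angle = 45.2°/2 = 22.6°.
Swath width ≈ 2h·tan(θ/2) = 2 × 485 × tan(22.6°) = 403.8 km.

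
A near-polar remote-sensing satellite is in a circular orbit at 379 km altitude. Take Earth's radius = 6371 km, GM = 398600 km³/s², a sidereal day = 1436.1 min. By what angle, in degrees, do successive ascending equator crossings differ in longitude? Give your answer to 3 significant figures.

23.1°

Semi-major axis a = 6371 + 379 = 6750 km. Period T = 2π√(a³/μ) = 2π√(6750³/398600) = 5519.1 s = 91.98 min.
During one orbit Earth rotates (5519.1 / 86166) × 360° = 23.06°.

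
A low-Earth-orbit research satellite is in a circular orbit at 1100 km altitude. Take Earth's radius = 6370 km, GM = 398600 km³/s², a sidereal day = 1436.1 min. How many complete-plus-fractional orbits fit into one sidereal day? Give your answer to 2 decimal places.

13.41

Semi-major axis a = 6370 + 1100 = 7470 km. Period T = 2π√(a³/μ) = 2π√(7470³/398600) = 6425.3 s = 107.09 min.
Orbits per sidereal day = 86166 / 6425.3 = 13.410.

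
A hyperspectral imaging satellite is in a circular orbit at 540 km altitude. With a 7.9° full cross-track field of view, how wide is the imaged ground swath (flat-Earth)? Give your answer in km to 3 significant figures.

74.6 km

Half-angle = 7.9°/2 = 3.95°.
Swath width ≈ 2h·tan(θ/2) = 2 × 540 × tan(3.95°) = 74.6 km.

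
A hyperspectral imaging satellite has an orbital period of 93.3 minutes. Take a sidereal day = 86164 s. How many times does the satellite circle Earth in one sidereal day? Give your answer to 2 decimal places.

15.39

T = 93.3 min = 5598.0 s.
Orbits per sidereal day = 86164 / 5598.0 = 15.392.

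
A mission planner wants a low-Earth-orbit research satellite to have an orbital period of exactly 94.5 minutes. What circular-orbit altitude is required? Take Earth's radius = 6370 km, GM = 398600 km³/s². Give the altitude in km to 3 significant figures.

T = 94.5 min = 5670.0 s.
From T = 2π√(a³/μ): a = (μ T²/4π²)^(1/3) = (398600 × 5670.0² / 4π²)^(1/3) = 6872 km.
Altitude h = a − R = 6872 − 6370 = 502 km.

502 km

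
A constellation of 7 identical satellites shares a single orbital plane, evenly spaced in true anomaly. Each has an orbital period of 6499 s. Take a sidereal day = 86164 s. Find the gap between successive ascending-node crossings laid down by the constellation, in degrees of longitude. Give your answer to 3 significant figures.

3.88°

Single-satellite node shift = (6499.0/86164) × 360° = 27.15°.
With 7 satellites evenly phased, successive equator crossings are 27.15/7 = 3.879° apart.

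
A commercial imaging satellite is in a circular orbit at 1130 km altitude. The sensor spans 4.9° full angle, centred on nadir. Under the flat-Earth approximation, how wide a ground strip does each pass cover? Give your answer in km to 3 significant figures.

96.7 km

Half-angle = 4.9°/2 = 2.45°.
Swath width ≈ 2h·tan(θ/2) = 2 × 1130 × tan(2.45°) = 96.7 km.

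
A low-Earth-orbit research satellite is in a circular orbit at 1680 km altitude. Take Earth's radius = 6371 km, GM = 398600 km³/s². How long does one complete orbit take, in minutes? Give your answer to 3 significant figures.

Semi-major axis a = 6371 + 1680 = 8051 km. Period T = 2π√(a³/μ) = 2π√(8051³/398600) = 7189.3 s = 119.82 min.

120 min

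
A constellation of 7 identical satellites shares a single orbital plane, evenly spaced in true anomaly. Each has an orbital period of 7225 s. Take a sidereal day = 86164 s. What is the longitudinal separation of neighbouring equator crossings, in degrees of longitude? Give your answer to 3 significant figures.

Single-satellite node shift = (7225.0/86164) × 360° = 30.19°.
With 7 satellites evenly phased, successive equator crossings are 30.19/7 = 4.312° apart.

4.31°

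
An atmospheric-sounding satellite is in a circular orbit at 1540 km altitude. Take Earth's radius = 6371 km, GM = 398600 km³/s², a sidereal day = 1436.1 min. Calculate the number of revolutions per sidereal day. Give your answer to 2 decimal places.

12.30

Semi-major axis a = 6371 + 1540 = 7911 km. Period T = 2π√(a³/μ) = 2π√(7911³/398600) = 7002.6 s = 116.71 min.
Orbits per sidereal day = 86166 / 7002.6 = 12.305.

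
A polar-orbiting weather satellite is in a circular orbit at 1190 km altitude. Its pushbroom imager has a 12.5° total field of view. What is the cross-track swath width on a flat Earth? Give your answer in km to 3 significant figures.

261 km

Half-angle = 12.5°/2 = 6.25°.
Swath width ≈ 2h·tan(θ/2) = 2 × 1190 × tan(6.25°) = 260.7 km.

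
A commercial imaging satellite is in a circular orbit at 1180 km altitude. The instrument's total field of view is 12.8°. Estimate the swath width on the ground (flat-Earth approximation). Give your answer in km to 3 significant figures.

265 km

Half-angle = 12.8°/2 = 6.4°.
Swath width ≈ 2h·tan(θ/2) = 2 × 1180 × tan(6.4°) = 264.7 km.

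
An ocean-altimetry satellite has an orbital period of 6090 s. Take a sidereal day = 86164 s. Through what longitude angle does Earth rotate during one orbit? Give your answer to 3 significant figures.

25.4°

During one orbit Earth rotates (6090.0 / 86164) × 360° = 25.44°.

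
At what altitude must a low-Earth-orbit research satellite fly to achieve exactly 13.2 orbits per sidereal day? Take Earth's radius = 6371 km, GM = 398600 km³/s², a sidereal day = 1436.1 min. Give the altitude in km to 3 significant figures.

Required period T = 86166 / 13.2 = 6527.7 s.
From T = 2π√(a³/μ): a = (μ T²/4π²)^(1/3) = (398600 × 6527.7² / 4π²)^(1/3) = 7549 km.
Altitude h = a − R = 7549 − 6371 = 1178 km.

1180 km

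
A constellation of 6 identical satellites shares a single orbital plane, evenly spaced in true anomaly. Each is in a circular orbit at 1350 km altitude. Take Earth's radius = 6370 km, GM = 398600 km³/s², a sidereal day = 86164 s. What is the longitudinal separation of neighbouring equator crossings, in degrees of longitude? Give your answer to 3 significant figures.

Semi-major axis a = 6370 + 1350 = 7720 km. Period T = 2π√(a³/μ) = 2π√(7720³/398600) = 6750.5 s = 112.51 min.
Single-satellite node shift = (6750.5/86164) × 360° = 28.20°.
With 6 satellites evenly phased, successive equator crossings are 28.20/6 = 4.701° apart.

4.70°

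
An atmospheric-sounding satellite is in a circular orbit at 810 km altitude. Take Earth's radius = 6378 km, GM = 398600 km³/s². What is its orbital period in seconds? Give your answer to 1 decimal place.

6064.9 seconds

Semi-major axis a = 6378 + 810 = 7188 km. Period T = 2π√(a³/μ) = 2π√(7188³/398600) = 6064.9 s = 101.08 min.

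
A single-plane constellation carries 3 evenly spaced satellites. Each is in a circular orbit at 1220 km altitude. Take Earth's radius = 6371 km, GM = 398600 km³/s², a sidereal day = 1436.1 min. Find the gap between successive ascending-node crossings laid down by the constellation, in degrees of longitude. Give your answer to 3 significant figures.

9.17°

Semi-major axis a = 6371 + 1220 = 7591 km. Period T = 2π√(a³/μ) = 2π√(7591³/398600) = 6582.0 s = 109.70 min.
Single-satellite node shift = (6582.0/86166) × 360° = 27.50°.
With 3 satellites evenly phased, successive equator crossings are 27.50/3 = 9.167° apart.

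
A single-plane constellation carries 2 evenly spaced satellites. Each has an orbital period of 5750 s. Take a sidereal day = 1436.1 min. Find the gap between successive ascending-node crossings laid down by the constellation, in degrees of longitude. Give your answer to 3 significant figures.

12.0°

Single-satellite node shift = (5750.0/86166) × 360° = 24.02°.
With 2 satellites evenly phased, successive equator crossings are 24.02/2 = 12.012° apart.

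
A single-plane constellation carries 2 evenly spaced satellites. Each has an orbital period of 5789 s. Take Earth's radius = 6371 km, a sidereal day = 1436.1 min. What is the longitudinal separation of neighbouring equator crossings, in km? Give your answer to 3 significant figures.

1340 km

Single-satellite node shift = (5789.0/86166) × 360° = 24.19°.
With 2 satellites evenly phased, successive equator crossings are 24.19/2 = 12.093° apart.
That is 12.093 × 111.2 = 1345 km at the equator.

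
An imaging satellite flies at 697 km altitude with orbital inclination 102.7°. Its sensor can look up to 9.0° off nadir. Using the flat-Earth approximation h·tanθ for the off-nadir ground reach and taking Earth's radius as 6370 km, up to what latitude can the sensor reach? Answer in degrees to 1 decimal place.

78.3°

Retrograde orbit: the ground track reaches ±(180° − i) = ±(180 − 102.7) = ±77.3°.
Sensor half-swath on the ground ≈ 697·tan(9.0°) = 110 km = 0.99° of latitude.
Maximum observable latitude ≈ 77.3 + 0.99 = 78.3°.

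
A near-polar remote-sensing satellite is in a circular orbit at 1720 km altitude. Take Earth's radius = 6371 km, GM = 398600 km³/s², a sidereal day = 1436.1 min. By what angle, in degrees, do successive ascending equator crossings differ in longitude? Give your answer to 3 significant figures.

Semi-major axis a = 6371 + 1720 = 8091 km. Period T = 2π√(a³/μ) = 2π√(8091³/398600) = 7242.9 s = 120.72 min.
During one orbit Earth rotates (7242.9 / 86166) × 360° = 30.26°.

30.3°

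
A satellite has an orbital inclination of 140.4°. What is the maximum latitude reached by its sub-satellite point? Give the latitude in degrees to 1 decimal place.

39.6°

Retrograde orbit: the ground track reaches ±(180° − i) = ±(180 − 140.4) = ±39.6°.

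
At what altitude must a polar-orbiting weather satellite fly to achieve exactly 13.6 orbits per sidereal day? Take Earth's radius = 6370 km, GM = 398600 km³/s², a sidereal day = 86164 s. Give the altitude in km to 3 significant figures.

1030 km

Required period T = 86164 / 13.6 = 6335.6 s.
From T = 2π√(a³/μ): a = (μ T²/4π²)^(1/3) = (398600 × 6335.6² / 4π²)^(1/3) = 7400 km.
Altitude h = a − R = 7400 − 6370 = 1030 km.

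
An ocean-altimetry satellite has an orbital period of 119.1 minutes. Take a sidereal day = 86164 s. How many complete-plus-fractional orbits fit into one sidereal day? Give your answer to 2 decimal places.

T = 119.1 min = 7146.0 s.
Orbits per sidereal day = 86164 / 7146.0 = 12.058.

12.06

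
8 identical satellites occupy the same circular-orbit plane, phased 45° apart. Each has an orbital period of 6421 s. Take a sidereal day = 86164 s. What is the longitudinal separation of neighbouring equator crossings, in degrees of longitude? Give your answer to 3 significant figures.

3.35°

Single-satellite node shift = (6421.0/86164) × 360° = 26.83°.
With 8 satellites evenly phased, successive equator crossings are 26.83/8 = 3.353° apart.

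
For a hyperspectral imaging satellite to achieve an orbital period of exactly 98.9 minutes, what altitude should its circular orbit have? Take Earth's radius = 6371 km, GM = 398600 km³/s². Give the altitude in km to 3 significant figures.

713 km

T = 98.9 min = 5934.0 s.
From T = 2π√(a³/μ): a = (μ T²/4π²)^(1/3) = (398600 × 5934.0² / 4π²)^(1/3) = 7084 km.
Altitude h = a − R = 7084 − 6371 = 713 km.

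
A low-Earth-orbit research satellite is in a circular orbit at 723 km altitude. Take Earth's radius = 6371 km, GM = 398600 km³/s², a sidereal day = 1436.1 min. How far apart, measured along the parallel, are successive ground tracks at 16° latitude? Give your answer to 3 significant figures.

Semi-major axis a = 6371 + 723 = 7094 km. Period T = 2π√(a³/μ) = 2π√(7094³/398600) = 5946.3 s = 99.11 min.
Node shift per orbit = (5946.3/86166) × 360° = 24.84°.
Equatorial spacing = 24.84 × 111.2 km/° = 2762 km.
At 16° latitude, spacing = 2762 × cos(16°) = 2655 km.

2660 km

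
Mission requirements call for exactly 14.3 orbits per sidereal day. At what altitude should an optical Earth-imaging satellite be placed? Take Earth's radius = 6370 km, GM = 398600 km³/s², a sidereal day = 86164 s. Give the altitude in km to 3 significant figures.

787 km

Required period T = 86164 / 14.3 = 6025.5 s.
From T = 2π√(a³/μ): a = (μ T²/4π²)^(1/3) = (398600 × 6025.5² / 4π²)^(1/3) = 7157 km.
Altitude h = a − R = 7157 − 6370 = 787 km.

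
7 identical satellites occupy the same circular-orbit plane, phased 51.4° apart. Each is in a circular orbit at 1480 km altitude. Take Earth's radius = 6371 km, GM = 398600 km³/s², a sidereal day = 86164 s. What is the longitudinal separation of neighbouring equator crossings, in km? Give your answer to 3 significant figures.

Semi-major axis a = 6371 + 1480 = 7851 km. Period T = 2π√(a³/μ) = 2π√(7851³/398600) = 6923.1 s = 115.38 min.
Single-satellite node shift = (6923.1/86164) × 360° = 28.93°.
With 7 satellites evenly phased, successive equator crossings are 28.93/7 = 4.132° apart.
That is 4.132 × 111.2 = 459 km at the equator.

459 km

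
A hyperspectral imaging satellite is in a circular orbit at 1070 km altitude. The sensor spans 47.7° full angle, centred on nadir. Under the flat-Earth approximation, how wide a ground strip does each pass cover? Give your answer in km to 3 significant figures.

946 km

Half-angle = 47.7°/2 = 23.85°.
Swath width ≈ 2h·tan(θ/2) = 2 × 1070 × tan(23.85°) = 946.1 km.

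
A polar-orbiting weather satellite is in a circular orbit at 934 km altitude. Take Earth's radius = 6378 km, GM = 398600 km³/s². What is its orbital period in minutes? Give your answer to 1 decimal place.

Semi-major axis a = 6378 + 934 = 7312 km. Period T = 2π√(a³/μ) = 2π√(7312³/398600) = 6222.5 s = 103.71 min.

103.7 min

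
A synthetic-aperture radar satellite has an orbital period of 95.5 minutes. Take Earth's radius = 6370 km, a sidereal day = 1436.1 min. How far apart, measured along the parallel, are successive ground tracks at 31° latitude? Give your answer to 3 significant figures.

T = 95.5 min = 5730.0 s.
Node shift per orbit = (5730.0/86166) × 360° = 23.94°.
Equatorial spacing = 23.94 × 111.2 km/° = 2662 km.
At 31° latitude, spacing = 2662 × cos(31°) = 2281 km.

2280 km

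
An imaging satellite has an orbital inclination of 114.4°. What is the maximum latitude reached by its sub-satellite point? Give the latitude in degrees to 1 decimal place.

65.6°

Retrograde orbit: the ground track reaches ±(180° − i) = ±(180 − 114.4) = ±65.6°.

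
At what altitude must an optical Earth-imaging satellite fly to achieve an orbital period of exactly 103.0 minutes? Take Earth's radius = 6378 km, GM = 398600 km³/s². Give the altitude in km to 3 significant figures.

T = 103.0 min = 6180.0 s.
From T = 2π√(a³/μ): a = (μ T²/4π²)^(1/3) = (398600 × 6180.0² / 4π²)^(1/3) = 7279 km.
Altitude h = a − R = 7279 − 6378 = 901 km.

901 km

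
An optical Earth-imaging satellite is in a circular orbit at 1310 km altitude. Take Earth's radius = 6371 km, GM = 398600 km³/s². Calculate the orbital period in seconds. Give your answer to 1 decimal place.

Semi-major axis a = 6371 + 1310 = 7681 km. Period T = 2π√(a³/μ) = 2π√(7681³/398600) = 6699.4 s = 111.66 min.

6699.4 seconds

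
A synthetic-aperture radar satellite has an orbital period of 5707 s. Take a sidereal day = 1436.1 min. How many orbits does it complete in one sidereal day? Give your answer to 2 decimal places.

Orbits per sidereal day = 86166 / 5707.0 = 15.098.

15.10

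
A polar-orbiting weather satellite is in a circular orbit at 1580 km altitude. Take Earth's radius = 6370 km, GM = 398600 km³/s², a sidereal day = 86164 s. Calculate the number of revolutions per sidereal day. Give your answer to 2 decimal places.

12.21

Semi-major axis a = 6370 + 1580 = 7950 km. Period T = 2π√(a³/μ) = 2π√(7950³/398600) = 7054.4 s = 117.57 min.
Orbits per sidereal day = 86164 / 7054.4 = 12.214.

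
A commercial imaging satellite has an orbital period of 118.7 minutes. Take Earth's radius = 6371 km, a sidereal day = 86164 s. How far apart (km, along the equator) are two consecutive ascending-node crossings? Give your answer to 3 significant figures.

T = 118.7 min = 7122.0 s.
During one orbit Earth rotates (7122.0 / 86164) × 360° = 29.76°.
At the equator that is 29.76° × (2π·6371/360) km/° = 29.76 × 111.2 = 3309 km.

3310 km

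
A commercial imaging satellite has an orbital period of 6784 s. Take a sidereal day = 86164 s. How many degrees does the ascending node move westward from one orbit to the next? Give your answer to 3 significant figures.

During one orbit Earth rotates (6784.0 / 86164) × 360° = 28.34°.

28.3°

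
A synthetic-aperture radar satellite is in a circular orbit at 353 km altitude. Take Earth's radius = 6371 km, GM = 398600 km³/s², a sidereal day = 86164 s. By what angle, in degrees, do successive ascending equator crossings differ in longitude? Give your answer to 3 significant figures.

Semi-major axis a = 6371 + 353 = 6724 km. Period T = 2π√(a³/μ) = 2π√(6724³/398600) = 5487.2 s = 91.45 min.
During one orbit Earth rotates (5487.2 / 86164) × 360° = 22.93°.

22.9°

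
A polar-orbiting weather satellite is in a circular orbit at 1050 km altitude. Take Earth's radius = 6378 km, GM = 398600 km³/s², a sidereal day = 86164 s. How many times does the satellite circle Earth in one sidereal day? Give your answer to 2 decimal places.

13.52

Semi-major axis a = 6378 + 1050 = 7428 km. Period T = 2π√(a³/μ) = 2π√(7428³/398600) = 6371.2 s = 106.19 min.
Orbits per sidereal day = 86164 / 6371.2 = 13.524.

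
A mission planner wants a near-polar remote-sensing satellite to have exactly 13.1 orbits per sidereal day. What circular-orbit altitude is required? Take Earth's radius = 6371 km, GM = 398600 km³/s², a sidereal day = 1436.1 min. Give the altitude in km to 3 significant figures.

Required period T = 86166 / 13.1 = 6577.6 s.
From T = 2π√(a³/μ): a = (μ T²/4π²)^(1/3) = (398600 × 6577.6² / 4π²)^(1/3) = 7588 km.
Altitude h = a − R = 7588 − 6371 = 1217 km.

1220 km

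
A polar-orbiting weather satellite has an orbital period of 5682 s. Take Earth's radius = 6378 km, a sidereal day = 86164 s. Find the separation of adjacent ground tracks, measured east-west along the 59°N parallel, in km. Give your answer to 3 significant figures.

Node shift per orbit = (5682.0/86164) × 360° = 23.74°.
Equatorial spacing = 23.74 × 111.3 km/° = 2643 km.
At 59° latitude, spacing = 2643 × cos(59°) = 1361 km.

1360 km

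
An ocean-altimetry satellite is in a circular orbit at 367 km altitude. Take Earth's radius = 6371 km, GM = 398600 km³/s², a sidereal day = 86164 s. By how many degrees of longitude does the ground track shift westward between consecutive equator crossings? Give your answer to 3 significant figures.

Semi-major axis a = 6371 + 367 = 6738 km. Period T = 2π√(a³/μ) = 2π√(6738³/398600) = 5504.4 s = 91.74 min.
During one orbit Earth rotates (5504.4 / 86164) × 360° = 23.00°.

23.0°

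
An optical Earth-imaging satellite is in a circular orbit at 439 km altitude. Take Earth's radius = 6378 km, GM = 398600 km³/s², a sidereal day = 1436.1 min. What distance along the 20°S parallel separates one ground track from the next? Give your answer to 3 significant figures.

Semi-major axis a = 6378 + 439 = 6817 km. Period T = 2π√(a³/μ) = 2π√(6817³/398600) = 5601.5 s = 93.36 min.
Node shift per orbit = (5601.5/86166) × 360° = 23.40°.
Equatorial spacing = 23.40 × 111.3 km/° = 2605 km.
At 20° latitude, spacing = 2605 × cos(20°) = 2448 km.

2450 km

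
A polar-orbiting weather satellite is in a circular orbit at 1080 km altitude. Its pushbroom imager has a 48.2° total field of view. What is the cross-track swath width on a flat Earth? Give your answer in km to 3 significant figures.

Half-angle = 48.2°/2 = 24.1°.
Swath width ≈ 2h·tan(θ/2) = 2 × 1080 × tan(24.1°) = 966.2 km.

966 km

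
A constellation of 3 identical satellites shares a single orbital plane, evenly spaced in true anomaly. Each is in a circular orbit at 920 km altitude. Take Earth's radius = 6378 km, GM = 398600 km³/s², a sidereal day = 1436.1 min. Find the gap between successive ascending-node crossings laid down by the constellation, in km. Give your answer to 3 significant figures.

962 km

Semi-major axis a = 6378 + 920 = 7298 km. Period T = 2π√(a³/μ) = 2π√(7298³/398600) = 6204.6 s = 103.41 min.
Single-satellite node shift = (6204.6/86166) × 360° = 25.92°.
With 3 satellites evenly phased, successive equator crossings are 25.92/3 = 8.641° apart.
That is 8.641 × 111.3 = 962 km at the equator.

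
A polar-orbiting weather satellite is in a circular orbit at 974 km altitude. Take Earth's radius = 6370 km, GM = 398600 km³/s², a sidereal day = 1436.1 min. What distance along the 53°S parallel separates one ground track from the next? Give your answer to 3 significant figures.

Semi-major axis a = 6370 + 974 = 7344 km. Period T = 2π√(a³/μ) = 2π√(7344³/398600) = 6263.4 s = 104.39 min.
Node shift per orbit = (6263.4/86166) × 360° = 26.17°.
Equatorial spacing = 26.17 × 111.2 km/° = 2909 km.
At 53° latitude, spacing = 2909 × cos(53°) = 1751 km.

1750 km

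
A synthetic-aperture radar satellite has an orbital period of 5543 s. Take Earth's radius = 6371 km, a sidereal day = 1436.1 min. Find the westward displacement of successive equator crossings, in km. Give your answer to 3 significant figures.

During one orbit Earth rotates (5543.0 / 86166) × 360° = 23.16°.
At the equator that is 23.16° × (2π·6371/360) km/° = 23.16 × 111.2 = 2575 km.

2580 km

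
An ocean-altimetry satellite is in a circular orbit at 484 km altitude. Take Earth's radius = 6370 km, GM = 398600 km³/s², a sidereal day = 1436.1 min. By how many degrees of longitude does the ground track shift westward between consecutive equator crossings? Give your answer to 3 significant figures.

23.6°

Semi-major axis a = 6370 + 484 = 6854 km. Period T = 2π√(a³/μ) = 2π√(6854³/398600) = 5647.1 s = 94.12 min.
During one orbit Earth rotates (5647.1 / 86166) × 360° = 23.59°.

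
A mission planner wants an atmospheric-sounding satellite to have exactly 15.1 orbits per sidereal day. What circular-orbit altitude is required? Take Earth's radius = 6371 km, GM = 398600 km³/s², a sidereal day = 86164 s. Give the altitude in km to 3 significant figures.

531 km

Required period T = 86164 / 15.1 = 5706.2 s.
From T = 2π√(a³/μ): a = (μ T²/4π²)^(1/3) = (398600 × 5706.2² / 4π²)^(1/3) = 6902 km.
Altitude h = a − R = 6902 − 6371 = 531 km.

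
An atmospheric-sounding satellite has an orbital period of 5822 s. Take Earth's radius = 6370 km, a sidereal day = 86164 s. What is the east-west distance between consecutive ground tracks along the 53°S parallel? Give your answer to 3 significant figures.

1630 km

Node shift per orbit = (5822.0/86164) × 360° = 24.32°.
Equatorial spacing = 24.32 × 111.2 km/° = 2704 km.
At 53° latitude, spacing = 2704 × cos(53°) = 1628 km.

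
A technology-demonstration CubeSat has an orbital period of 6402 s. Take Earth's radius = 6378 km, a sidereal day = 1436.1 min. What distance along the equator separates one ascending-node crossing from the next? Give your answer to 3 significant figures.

2980 km

During one orbit Earth rotates (6402.0 / 86166) × 360° = 26.75°.
At the equator that is 26.75° × (2π·6378/360) km/° = 26.75 × 111.3 = 2977 km.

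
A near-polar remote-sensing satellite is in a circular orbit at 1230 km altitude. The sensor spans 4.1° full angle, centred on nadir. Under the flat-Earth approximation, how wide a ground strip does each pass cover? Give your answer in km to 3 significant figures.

88.1 km

Half-angle = 4.1°/2 = 2.05°.
Swath width ≈ 2h·tan(θ/2) = 2 × 1230 × tan(2.05°) = 88.1 km.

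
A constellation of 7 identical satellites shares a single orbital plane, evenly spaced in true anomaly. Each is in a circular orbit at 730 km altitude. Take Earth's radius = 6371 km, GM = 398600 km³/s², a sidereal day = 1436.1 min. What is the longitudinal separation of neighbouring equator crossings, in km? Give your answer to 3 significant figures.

Semi-major axis a = 6371 + 730 = 7101 km. Period T = 2π√(a³/μ) = 2π√(7101³/398600) = 5955.1 s = 99.25 min.
Single-satellite node shift = (5955.1/86166) × 360° = 24.88°.
With 7 satellites evenly phased, successive equator crossings are 24.88/7 = 3.554° apart.
That is 3.554 × 111.2 = 395 km at the equator.

395 km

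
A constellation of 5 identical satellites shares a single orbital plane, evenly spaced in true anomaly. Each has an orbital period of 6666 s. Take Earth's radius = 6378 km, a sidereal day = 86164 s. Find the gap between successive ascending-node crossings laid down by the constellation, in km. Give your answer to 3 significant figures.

Single-satellite node shift = (6666.0/86164) × 360° = 27.85°.
With 5 satellites evenly phased, successive equator crossings are 27.85/5 = 5.570° apart.
That is 5.570 × 111.3 = 620 km at the equator.

620 km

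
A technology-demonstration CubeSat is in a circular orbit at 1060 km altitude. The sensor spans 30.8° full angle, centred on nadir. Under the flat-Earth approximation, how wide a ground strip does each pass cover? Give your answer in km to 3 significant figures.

584 km

Half-angle = 30.8°/2 = 15.4°.
Swath width ≈ 2h·tan(θ/2) = 2 × 1060 × tan(15.4°) = 583.9 km.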